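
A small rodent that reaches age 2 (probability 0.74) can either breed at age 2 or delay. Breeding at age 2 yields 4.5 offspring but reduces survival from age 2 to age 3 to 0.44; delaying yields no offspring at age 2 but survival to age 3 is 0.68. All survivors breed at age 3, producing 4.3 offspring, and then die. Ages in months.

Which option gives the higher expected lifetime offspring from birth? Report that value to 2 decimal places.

breed at age 2: R₀ = 0.74 × (4.5 + 0.44 × 4.3) = 0.74 × 6.3920 = 4.7301
delay to age 3: R₀ = 0.74 × (0.68 × 4.3) = 0.74 × 2.9240 = 2.1638
Higher: breed at age 2 (4.7301).

4.73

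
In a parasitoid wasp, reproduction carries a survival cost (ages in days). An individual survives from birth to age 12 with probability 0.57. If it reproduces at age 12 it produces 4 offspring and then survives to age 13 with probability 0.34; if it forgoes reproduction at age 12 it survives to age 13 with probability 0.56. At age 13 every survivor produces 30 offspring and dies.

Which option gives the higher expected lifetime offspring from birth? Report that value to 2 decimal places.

breed at age 12: R₀ = 0.57 × (4 + 0.34 × 30) = 0.57 × 14.2000 = 8.0940
delay to age 13: R₀ = 0.57 × (0.56 × 30) = 0.57 × 16.8000 = 9.5760
Higher: delay to age 13 (9.5760).

9.58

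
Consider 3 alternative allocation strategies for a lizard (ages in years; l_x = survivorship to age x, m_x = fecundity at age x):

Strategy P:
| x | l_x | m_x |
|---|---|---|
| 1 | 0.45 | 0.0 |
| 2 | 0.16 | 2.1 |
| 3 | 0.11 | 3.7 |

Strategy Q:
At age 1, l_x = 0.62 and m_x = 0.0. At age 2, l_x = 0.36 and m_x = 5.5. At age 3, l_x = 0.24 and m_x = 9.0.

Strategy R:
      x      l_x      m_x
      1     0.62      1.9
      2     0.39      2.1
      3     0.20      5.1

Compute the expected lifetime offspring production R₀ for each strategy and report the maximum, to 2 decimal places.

4.14

Strategy P: R₀ = 0.45×0.0 + 0.16×2.1 + 0.11×3.7 = 0.7430
Strategy Q: R₀ = 0.62×0.0 + 0.36×5.5 + 0.24×9.0 = 4.1400
Strategy R: R₀ = 0.62×1.9 + 0.39×2.1 + 0.20×5.1 = 3.0170
Highest R₀: strategy Q with 4.1400.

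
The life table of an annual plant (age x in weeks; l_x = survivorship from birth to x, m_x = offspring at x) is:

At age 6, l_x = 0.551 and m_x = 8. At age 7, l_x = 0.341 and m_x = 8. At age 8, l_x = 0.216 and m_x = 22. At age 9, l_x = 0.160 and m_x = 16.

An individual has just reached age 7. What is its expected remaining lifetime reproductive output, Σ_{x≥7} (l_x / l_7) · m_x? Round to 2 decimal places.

29.44

l_7 = 0.341. Conditional survival from age 7 to x is l_x / l_7.
  x=7: (0.341/0.341) × 8 = 8.0000
  x=8: (0.216/0.341) × 22 = 13.9355
  x=9: (0.160/0.341) × 16 = 7.5073
Sum = 8.0000 + 13.9355 + 7.5073 = 29.4428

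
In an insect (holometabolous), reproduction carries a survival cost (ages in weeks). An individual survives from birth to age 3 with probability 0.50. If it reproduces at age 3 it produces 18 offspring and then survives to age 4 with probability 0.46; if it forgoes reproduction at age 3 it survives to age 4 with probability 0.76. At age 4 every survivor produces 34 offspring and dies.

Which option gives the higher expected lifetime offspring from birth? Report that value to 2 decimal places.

16.82

breed at age 3: R₀ = 0.50 × (18 + 0.46 × 34) = 0.50 × 33.6400 = 16.8200
delay to age 4: R₀ = 0.50 × (0.76 × 34) = 0.50 × 25.8400 = 12.9200
Higher: breed at age 3 (16.8200).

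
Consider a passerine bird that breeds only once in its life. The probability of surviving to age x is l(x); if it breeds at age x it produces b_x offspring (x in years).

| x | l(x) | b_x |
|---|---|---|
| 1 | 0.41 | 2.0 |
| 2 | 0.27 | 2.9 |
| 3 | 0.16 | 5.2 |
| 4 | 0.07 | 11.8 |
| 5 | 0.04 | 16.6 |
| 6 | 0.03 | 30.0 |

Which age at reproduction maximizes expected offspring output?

Expected offspring if breeding at age x = l(x) × b_x:
  age 1: 0.41 × 2.0 = 0.820
  age 2: 0.27 × 2.9 = 0.783
  age 3: 0.16 × 5.2 = 0.832
  age 4: 0.07 × 11.8 = 0.826
  age 5: 0.04 × 16.6 = 0.664
  age 6: 0.03 × 30.0 = 0.900
Maximum at age 6 (0.900).

6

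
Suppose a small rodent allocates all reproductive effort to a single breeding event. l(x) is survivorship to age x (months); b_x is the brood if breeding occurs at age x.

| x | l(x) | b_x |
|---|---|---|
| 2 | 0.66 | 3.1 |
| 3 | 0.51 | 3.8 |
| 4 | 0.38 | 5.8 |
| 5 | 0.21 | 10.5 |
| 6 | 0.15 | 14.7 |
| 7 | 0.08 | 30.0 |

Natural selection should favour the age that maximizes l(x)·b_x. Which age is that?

Expected offspring if breeding at age x = l(x) × b_x:
  age 2: 0.66 × 3.1 = 2.046
  age 3: 0.51 × 3.8 = 1.938
  age 4: 0.38 × 5.8 = 2.204
  age 5: 0.21 × 10.5 = 2.205
  age 6: 0.15 × 14.7 = 2.205
  age 7: 0.08 × 30.0 = 2.400
Maximum at age 7 (2.400).

7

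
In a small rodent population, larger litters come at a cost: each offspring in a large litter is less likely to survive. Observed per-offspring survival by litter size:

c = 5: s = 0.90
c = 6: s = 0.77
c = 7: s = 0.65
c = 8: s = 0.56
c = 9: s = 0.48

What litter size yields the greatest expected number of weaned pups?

Expected weaned pups = c × s(c):
  c=5: 5 × 0.90 = 4.500
  c=6: 6 × 0.77 = 4.620
  c=7: 7 × 0.65 = 4.550
  c=8: 8 × 0.56 = 4.480
  c=9: 9 × 0.48 = 4.320
Maximum at c = 6 (4.620 weaned pups).

6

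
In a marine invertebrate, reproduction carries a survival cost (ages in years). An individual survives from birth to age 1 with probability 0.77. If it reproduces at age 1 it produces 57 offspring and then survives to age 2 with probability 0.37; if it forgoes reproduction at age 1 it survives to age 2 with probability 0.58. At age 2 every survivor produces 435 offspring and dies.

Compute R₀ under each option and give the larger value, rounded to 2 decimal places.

194.27

breed at age 1: R₀ = 0.77 × (57 + 0.37 × 435) = 0.77 × 217.9500 = 167.8215
delay to age 2: R₀ = 0.77 × (0.58 × 435) = 0.77 × 252.3000 = 194.2710
Higher: delay to age 2 (194.2710).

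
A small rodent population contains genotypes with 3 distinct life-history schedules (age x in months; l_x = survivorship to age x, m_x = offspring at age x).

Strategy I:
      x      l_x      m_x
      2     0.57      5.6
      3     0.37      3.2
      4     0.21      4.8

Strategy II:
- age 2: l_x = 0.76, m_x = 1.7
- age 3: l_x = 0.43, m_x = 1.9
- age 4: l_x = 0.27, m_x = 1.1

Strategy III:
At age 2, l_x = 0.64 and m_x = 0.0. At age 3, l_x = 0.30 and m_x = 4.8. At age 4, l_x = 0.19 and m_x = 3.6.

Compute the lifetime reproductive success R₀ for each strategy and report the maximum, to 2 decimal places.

Strategy I: R₀ = 0.57×5.6 + 0.37×3.2 + 0.21×4.8 = 5.3840
Strategy II: R₀ = 0.76×1.7 + 0.43×1.9 + 0.27×1.1 = 2.4060
Strategy III: R₀ = 0.64×0.0 + 0.30×4.8 + 0.19×3.6 = 2.1240
Highest R₀: strategy I with 5.3840.

5.38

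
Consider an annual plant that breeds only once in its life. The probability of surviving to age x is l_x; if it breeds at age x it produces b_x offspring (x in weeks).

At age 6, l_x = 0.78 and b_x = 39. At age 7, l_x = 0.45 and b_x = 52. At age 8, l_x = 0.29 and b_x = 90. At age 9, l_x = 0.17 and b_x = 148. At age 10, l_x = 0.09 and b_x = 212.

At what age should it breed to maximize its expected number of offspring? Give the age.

6

Expected offspring if breeding at age x = l_x × b_x:
  age 6: 0.78 × 39 = 30.420
  age 7: 0.45 × 52 = 23.400
  age 8: 0.29 × 90 = 26.100
  age 9: 0.17 × 148 = 25.160
  age 10: 0.09 × 212 = 19.080
Maximum at age 6 (30.420).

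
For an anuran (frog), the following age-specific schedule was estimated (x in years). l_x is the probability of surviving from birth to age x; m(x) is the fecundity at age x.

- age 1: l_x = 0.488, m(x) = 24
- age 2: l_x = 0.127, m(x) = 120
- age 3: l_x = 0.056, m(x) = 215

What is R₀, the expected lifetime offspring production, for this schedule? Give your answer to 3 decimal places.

R₀ = Σ l_x m(x):
  age 1: 0.488 × 24 = 11.7120
  age 2: 0.127 × 120 = 15.2400
  age 3: 0.056 × 215 = 12.0400
R₀ = 11.7120 + 15.2400 + 12.0400 = 38.9920

38.992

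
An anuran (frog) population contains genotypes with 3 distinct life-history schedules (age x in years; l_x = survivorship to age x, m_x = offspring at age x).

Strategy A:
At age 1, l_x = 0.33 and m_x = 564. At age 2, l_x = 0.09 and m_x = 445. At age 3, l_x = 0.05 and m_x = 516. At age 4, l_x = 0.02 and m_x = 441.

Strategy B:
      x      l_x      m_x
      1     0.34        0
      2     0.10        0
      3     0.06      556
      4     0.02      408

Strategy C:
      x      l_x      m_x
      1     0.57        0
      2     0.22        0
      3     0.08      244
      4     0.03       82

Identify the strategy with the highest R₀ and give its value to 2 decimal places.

Strategy A: R₀ = 0.33×564 + 0.09×445 + 0.05×516 + 0.02×441 = 260.7900
Strategy B: R₀ = 0.34×0 + 0.10×0 + 0.06×556 + 0.02×408 = 41.5200
Strategy C: R₀ = 0.57×0 + 0.22×0 + 0.08×244 + 0.03×82 = 21.9800
Highest R₀: strategy A with 260.7900.

260.79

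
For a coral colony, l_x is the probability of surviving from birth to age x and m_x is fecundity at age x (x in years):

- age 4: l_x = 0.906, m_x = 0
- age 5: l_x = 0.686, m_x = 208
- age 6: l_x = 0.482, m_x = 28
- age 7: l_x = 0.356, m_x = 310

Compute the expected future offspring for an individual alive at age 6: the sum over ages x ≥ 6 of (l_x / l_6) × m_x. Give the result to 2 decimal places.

256.96

l_6 = 0.482. Conditional survival from age 6 to x is l_x / l_6.
  x=6: (0.482/0.482) × 28 = 28.0000
  x=7: (0.356/0.482) × 310 = 228.9627
Sum = 28.0000 + 228.9627 = 256.9627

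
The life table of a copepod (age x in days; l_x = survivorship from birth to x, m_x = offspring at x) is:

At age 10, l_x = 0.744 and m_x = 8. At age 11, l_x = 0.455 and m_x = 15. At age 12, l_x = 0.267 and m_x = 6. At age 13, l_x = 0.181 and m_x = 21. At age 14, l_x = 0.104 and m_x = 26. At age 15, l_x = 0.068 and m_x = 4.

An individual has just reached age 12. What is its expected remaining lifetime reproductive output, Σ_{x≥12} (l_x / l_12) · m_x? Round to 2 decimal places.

l_12 = 0.267. Conditional survival from age 12 to x is l_x / l_12.
  x=12: (0.267/0.267) × 6 = 6.0000
  x=13: (0.181/0.267) × 21 = 14.2360
  x=14: (0.104/0.267) × 26 = 10.1273
  x=15: (0.068/0.267) × 4 = 1.0187
Sum = 6.0000 + 14.2360 + 10.1273 + 1.0187 = 31.3820

31.38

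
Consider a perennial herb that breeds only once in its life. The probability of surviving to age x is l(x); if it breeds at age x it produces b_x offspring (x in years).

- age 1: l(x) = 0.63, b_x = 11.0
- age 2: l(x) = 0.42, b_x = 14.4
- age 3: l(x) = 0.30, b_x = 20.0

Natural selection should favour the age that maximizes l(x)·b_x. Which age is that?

1

Expected offspring if breeding at age x = l(x) × b_x:
  age 1: 0.63 × 11.0 = 6.930
  age 2: 0.42 × 14.4 = 6.048
  age 3: 0.30 × 20.0 = 6.000
Maximum at age 1 (6.930).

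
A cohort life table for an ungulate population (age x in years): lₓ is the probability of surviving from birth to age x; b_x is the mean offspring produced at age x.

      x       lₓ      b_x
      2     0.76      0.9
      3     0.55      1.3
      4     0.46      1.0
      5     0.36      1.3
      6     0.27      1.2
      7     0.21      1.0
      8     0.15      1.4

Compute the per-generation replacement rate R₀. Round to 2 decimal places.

R₀ = Σ lₓ b_x:
  age 2: 0.76 × 0.9 = 0.6840
  age 3: 0.55 × 1.3 = 0.7150
  age 4: 0.46 × 1.0 = 0.4600
  age 5: 0.36 × 1.3 = 0.4680
  age 6: 0.27 × 1.2 = 0.3240
  age 7: 0.21 × 1.0 = 0.2100
  age 8: 0.15 × 1.4 = 0.2100
R₀ = 0.6840 + 0.7150 + 0.4600 + 0.4680 + 0.3240 + 0.2100 + 0.2100 = 3.0710

3.07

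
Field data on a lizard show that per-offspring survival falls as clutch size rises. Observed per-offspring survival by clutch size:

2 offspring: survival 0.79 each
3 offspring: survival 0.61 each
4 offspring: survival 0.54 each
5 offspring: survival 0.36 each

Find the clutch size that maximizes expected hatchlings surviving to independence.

4

Expected hatchlings surviving to independence = c × s(c):
  c=2: 2 × 0.79 = 1.580
  c=3: 3 × 0.61 = 1.830
  c=4: 4 × 0.54 = 2.160
  c=5: 5 × 0.36 = 1.800
Maximum at c = 4 (2.160 hatchlings surviving to independence).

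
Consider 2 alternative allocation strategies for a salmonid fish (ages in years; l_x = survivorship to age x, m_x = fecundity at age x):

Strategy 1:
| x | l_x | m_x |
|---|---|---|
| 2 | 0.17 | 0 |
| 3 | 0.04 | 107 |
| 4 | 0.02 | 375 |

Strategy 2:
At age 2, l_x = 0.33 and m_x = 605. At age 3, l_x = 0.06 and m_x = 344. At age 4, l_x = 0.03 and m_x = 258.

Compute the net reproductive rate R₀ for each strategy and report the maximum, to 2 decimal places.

Strategy 1: R₀ = 0.17×0 + 0.04×107 + 0.02×375 = 11.7800
Strategy 2: R₀ = 0.33×605 + 0.06×344 + 0.03×258 = 228.0300
Highest R₀: strategy 2 with 228.0300.

228.03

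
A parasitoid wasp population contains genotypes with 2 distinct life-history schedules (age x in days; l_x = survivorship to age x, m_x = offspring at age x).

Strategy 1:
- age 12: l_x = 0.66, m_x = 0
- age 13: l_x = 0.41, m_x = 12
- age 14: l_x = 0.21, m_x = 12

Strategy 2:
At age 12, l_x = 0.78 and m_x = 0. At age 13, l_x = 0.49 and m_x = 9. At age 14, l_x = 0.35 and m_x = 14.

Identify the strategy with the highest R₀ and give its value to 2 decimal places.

9.31

Strategy 1: R₀ = 0.66×0 + 0.41×12 + 0.21×12 = 7.4400
Strategy 2: R₀ = 0.78×0 + 0.49×9 + 0.35×14 = 9.3100
Highest R₀: strategy 2 with 9.3100.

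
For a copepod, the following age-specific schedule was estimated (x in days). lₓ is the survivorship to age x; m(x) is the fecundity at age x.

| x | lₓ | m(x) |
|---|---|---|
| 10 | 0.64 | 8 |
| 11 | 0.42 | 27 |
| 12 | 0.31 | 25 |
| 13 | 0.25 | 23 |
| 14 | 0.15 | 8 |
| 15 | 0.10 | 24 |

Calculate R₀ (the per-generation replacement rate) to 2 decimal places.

R₀ = Σ lₓ m(x):
  age 10: 0.64 × 8 = 5.1200
  age 11: 0.42 × 27 = 11.3400
  age 12: 0.31 × 25 = 7.7500
  age 13: 0.25 × 23 = 5.7500
  age 14: 0.15 × 8 = 1.2000
  age 15: 0.10 × 24 = 2.4000
R₀ = 5.1200 + 11.3400 + 7.7500 + 5.7500 + 1.2000 + 2.4000 = 33.5600

33.56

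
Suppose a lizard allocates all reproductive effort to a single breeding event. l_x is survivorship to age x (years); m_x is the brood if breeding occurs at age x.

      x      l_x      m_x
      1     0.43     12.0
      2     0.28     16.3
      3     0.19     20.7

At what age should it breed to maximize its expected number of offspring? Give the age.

1

Expected offspring if breeding at age x = l_x × m_x:
  age 1: 0.43 × 12.0 = 5.160
  age 2: 0.28 × 16.3 = 4.564
  age 3: 0.19 × 20.7 = 3.933
Maximum at age 1 (5.160).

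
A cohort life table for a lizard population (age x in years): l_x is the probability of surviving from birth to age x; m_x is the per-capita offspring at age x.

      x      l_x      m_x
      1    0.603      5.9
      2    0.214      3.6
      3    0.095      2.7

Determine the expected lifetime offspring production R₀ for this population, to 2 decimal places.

4.58

R₀ = Σ l_x m_x:
  age 1: 0.603 × 5.9 = 3.5577
  age 2: 0.214 × 3.6 = 0.7704
  age 3: 0.095 × 2.7 = 0.2565
R₀ = 3.5577 + 0.7704 + 0.2565 = 4.5846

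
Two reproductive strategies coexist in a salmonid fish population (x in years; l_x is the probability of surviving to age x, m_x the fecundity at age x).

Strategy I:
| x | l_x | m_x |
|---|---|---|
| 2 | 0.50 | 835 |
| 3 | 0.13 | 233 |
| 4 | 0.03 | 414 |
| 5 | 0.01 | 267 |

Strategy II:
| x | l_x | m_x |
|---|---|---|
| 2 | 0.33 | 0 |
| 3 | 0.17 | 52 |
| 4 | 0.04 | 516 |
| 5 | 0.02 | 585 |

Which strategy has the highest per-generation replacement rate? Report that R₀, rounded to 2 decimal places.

Strategy I: R₀ = 0.50×835 + 0.13×233 + 0.03×414 + 0.01×267 = 462.8800
Strategy II: R₀ = 0.33×0 + 0.17×52 + 0.04×516 + 0.02×585 = 41.1800
Highest R₀: strategy I with 462.8800.

462.88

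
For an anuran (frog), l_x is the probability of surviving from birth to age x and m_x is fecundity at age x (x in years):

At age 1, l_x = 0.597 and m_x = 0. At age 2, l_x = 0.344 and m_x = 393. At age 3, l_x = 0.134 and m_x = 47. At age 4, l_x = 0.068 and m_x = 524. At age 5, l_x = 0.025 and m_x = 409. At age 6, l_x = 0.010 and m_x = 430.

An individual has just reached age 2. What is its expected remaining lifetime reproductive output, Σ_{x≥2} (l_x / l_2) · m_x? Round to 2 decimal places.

l_2 = 0.344. Conditional survival from age 2 to x is l_x / l_2.
  x=2: (0.344/0.344) × 393 = 393.0000
  x=3: (0.134/0.344) × 47 = 18.3081
  x=4: (0.068/0.344) × 524 = 103.5814
  x=5: (0.025/0.344) × 409 = 29.7238
  x=6: (0.010/0.344) × 430 = 12.5000
Sum = 393.0000 + 18.3081 + 103.5814 + 29.7238 + 12.5000 = 557.1134

557.11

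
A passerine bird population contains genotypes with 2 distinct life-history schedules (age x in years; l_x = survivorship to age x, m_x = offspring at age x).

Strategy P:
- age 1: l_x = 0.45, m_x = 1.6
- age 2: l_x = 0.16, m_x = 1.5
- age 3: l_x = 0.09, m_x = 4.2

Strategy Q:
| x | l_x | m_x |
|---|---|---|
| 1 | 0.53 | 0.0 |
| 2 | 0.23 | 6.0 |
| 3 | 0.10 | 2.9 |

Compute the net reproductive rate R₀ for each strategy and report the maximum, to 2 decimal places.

Strategy P: R₀ = 0.45×1.6 + 0.16×1.5 + 0.09×4.2 = 1.3380
Strategy Q: R₀ = 0.53×0.0 + 0.23×6.0 + 0.10×2.9 = 1.6700
Highest R₀: strategy Q with 1.6700.

1.67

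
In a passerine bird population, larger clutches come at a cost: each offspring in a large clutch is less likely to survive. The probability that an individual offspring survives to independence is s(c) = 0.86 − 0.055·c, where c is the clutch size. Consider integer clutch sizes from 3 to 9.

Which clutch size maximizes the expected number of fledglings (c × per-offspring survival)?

Expected fledglings = c × s(c):
  c=3: 3 × 0.695 = 2.085
  c=4: 4 × 0.640 = 2.560
  c=5: 5 × 0.585 = 2.925
  c=6: 6 × 0.530 = 3.180
  c=7: 7 × 0.475 = 3.325
  c=8: 8 × 0.420 = 3.360
  c=9: 9 × 0.365 = 3.285
Maximum at c = 8 (3.360 fledglings).

8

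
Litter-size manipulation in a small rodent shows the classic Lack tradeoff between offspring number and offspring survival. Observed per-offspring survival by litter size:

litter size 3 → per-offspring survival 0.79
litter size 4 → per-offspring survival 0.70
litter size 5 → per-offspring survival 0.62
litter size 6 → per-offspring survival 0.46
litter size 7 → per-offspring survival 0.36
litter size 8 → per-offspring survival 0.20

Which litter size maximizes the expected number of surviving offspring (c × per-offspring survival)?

5

Expected surviving offspring = c × s(c):
  c=3: 3 × 0.79 = 2.370
  c=4: 4 × 0.70 = 2.800
  c=5: 5 × 0.62 = 3.100
  c=6: 6 × 0.46 = 2.760
  c=7: 7 × 0.36 = 2.520
  c=8: 8 × 0.20 = 1.600
Maximum at c = 5 (3.100 surviving offspring).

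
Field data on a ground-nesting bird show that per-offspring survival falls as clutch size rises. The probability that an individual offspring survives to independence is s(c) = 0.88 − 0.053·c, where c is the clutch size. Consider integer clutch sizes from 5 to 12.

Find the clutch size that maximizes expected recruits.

8

Expected recruits = c × s(c):
  c=5: 5 × 0.615 = 3.075
  c=6: 6 × 0.562 = 3.372
  c=7: 7 × 0.509 = 3.563
  c=8: 8 × 0.456 = 3.648
  c=9: 9 × 0.403 = 3.627
  c=10: 10 × 0.350 = 3.500
  c=11: 11 × 0.297 = 3.267
  c=12: 12 × 0.244 = 2.928
Maximum at c = 8 (3.648 recruits).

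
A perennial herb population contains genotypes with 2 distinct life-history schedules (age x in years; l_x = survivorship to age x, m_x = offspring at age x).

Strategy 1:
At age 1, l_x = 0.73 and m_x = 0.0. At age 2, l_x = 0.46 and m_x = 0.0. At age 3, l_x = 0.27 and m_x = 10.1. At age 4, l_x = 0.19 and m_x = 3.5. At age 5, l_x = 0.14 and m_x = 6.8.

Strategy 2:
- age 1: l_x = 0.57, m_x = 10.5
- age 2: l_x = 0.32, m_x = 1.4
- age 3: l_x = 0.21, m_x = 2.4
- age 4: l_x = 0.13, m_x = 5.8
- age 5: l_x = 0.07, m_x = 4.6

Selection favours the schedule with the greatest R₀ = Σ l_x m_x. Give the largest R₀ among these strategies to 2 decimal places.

8.01

Strategy 1: R₀ = 0.73×0.0 + 0.46×0.0 + 0.27×10.1 + 0.19×3.5 + 0.14×6.8 = 4.3440
Strategy 2: R₀ = 0.57×10.5 + 0.32×1.4 + 0.21×2.4 + 0.13×5.8 + 0.07×4.6 = 8.0130
Highest R₀: strategy 2 with 8.0130.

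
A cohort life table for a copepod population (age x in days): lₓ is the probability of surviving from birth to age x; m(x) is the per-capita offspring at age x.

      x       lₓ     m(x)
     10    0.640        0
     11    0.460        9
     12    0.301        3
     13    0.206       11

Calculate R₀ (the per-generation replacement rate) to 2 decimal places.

R₀ = Σ lₓ m(x):
  age 10: 0.640 × 0 = 0.0000
  age 11: 0.460 × 9 = 4.1400
  age 12: 0.301 × 3 = 0.9030
  age 13: 0.206 × 11 = 2.2660
R₀ = 0.0000 + 4.1400 + 0.9030 + 2.2660 = 7.3090

7.31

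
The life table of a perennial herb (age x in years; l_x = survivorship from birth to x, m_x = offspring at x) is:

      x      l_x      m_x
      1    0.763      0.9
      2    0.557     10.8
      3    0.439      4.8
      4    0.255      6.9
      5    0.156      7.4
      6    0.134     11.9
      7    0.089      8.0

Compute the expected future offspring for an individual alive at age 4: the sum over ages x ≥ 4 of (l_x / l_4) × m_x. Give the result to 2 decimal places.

20.47

l_4 = 0.255. Conditional survival from age 4 to x is l_x / l_4.
  x=4: (0.255/0.255) × 6.9 = 6.9000
  x=5: (0.156/0.255) × 7.4 = 4.5271
  x=6: (0.134/0.255) × 11.9 = 6.2533
  x=7: (0.089/0.255) × 8.0 = 2.7922
Sum = 6.9000 + 4.5271 + 6.2533 + 2.7922 = 20.4725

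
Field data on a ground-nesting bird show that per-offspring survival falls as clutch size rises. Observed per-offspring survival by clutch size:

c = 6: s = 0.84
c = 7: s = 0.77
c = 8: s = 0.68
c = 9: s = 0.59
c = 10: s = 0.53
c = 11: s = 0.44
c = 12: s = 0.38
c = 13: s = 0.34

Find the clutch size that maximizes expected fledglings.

8

Expected fledglings = c × s(c):
  c=6: 6 × 0.84 = 5.040
  c=7: 7 × 0.77 = 5.390
  c=8: 8 × 0.68 = 5.440
  c=9: 9 × 0.59 = 5.310
  c=10: 10 × 0.53 = 5.300
  c=11: 11 × 0.44 = 4.840
  c=12: 12 × 0.38 = 4.560
  c=13: 13 × 0.34 = 4.420
Maximum at c = 8 (5.440 fledglings).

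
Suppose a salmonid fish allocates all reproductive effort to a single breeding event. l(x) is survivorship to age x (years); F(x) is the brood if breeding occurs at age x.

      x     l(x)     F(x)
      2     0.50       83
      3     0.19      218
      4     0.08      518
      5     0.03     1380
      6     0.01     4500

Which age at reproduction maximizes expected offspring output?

Expected offspring if breeding at age x = l(x) × F(x):
  age 2: 0.50 × 83 = 41.500
  age 3: 0.19 × 218 = 41.420
  age 4: 0.08 × 518 = 41.440
  age 5: 0.03 × 1380 = 41.400
  age 6: 0.01 × 4500 = 45.000
Maximum at age 6 (45.000).

6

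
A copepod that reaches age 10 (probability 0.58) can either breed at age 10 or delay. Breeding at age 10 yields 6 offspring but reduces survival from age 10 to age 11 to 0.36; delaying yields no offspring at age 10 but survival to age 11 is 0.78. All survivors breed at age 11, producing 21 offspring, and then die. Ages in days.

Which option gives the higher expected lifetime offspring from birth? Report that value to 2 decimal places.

breed at age 10: R₀ = 0.58 × (6 + 0.36 × 21) = 0.58 × 13.5600 = 7.8648
delay to age 11: R₀ = 0.58 × (0.78 × 21) = 0.58 × 16.3800 = 9.5004
Higher: delay to age 11 (9.5004).

9.50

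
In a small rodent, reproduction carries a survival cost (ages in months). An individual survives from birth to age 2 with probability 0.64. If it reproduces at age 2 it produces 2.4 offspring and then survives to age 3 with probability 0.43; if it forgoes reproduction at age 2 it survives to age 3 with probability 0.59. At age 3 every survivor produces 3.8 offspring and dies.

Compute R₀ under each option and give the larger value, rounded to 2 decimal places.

breed at age 2: R₀ = 0.64 × (2.4 + 0.43 × 3.8) = 0.64 × 4.0340 = 2.5818
delay to age 3: R₀ = 0.64 × (0.59 × 3.8) = 0.64 × 2.2420 = 1.4349
Higher: breed at age 2 (2.5818).

2.58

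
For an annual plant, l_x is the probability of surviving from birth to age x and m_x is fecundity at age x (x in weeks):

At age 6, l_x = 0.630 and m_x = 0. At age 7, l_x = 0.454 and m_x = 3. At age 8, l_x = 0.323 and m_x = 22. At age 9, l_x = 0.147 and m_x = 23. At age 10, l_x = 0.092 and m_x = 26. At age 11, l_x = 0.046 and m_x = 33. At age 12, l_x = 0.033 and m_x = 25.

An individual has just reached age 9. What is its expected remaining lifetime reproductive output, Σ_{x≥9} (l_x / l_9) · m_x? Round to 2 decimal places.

l_9 = 0.147. Conditional survival from age 9 to x is l_x / l_9.
  x=9: (0.147/0.147) × 23 = 23.0000
  x=10: (0.092/0.147) × 26 = 16.2721
  x=11: (0.046/0.147) × 33 = 10.3265
  x=12: (0.033/0.147) × 25 = 5.6122
Sum = 23.0000 + 16.2721 + 10.3265 + 5.6122 = 55.2109

55.21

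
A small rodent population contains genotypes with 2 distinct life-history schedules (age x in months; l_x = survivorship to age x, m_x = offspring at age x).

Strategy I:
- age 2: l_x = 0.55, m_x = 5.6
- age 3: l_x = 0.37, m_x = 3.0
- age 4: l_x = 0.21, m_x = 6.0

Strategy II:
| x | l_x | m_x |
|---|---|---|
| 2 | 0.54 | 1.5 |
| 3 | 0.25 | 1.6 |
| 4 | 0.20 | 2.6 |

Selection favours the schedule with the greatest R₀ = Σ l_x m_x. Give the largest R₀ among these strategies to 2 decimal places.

Strategy I: R₀ = 0.55×5.6 + 0.37×3.0 + 0.21×6.0 = 5.4500
Strategy II: R₀ = 0.54×1.5 + 0.25×1.6 + 0.20×2.6 = 1.7300
Highest R₀: strategy I with 5.4500.

5.45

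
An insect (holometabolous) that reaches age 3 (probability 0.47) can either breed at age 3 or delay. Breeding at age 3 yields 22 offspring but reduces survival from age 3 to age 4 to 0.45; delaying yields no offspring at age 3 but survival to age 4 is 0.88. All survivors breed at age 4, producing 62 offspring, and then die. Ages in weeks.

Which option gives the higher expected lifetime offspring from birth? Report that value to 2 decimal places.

25.64

breed at age 3: R₀ = 0.47 × (22 + 0.45 × 62) = 0.47 × 49.9000 = 23.4530
delay to age 4: R₀ = 0.47 × (0.88 × 62) = 0.47 × 54.5600 = 25.6432
Higher: delay to age 4 (25.6432).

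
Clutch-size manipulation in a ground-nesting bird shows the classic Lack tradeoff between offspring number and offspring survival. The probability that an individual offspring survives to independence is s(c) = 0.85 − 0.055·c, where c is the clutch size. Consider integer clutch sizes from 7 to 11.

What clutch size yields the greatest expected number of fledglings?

Expected fledglings = c × s(c):
  c=7: 7 × 0.465 = 3.255
  c=8: 8 × 0.410 = 3.280
  c=9: 9 × 0.355 = 3.195
  c=10: 10 × 0.300 = 3.000
  c=11: 11 × 0.245 = 2.695
Maximum at c = 8 (3.280 fledglings).

8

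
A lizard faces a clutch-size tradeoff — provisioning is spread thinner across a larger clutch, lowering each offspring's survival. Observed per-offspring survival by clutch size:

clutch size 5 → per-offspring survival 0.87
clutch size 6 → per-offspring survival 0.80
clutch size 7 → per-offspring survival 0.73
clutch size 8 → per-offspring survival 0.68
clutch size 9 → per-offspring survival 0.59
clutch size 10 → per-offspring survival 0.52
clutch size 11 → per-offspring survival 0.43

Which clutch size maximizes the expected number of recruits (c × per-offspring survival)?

Expected recruits = c × s(c):
  c=5: 5 × 0.87 = 4.350
  c=6: 6 × 0.80 = 4.800
  c=7: 7 × 0.73 = 5.110
  c=8: 8 × 0.68 = 5.440
  c=9: 9 × 0.59 = 5.310
  c=10: 10 × 0.52 = 5.200
  c=11: 11 × 0.43 = 4.730
Maximum at c = 8 (5.440 recruits).

8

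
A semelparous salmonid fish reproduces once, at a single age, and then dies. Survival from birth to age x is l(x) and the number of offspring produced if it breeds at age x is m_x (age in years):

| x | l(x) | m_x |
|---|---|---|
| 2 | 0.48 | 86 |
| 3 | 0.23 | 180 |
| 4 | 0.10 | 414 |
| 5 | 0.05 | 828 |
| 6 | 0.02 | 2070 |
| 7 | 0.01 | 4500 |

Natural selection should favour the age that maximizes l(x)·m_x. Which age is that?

Expected offspring if breeding at age x = l(x) × m_x:
  age 2: 0.48 × 86 = 41.280
  age 3: 0.23 × 180 = 41.400
  age 4: 0.10 × 414 = 41.400
  age 5: 0.05 × 828 = 41.400
  age 6: 0.02 × 2070 = 41.400
  age 7: 0.01 × 4500 = 45.000
Maximum at age 7 (45.000).

7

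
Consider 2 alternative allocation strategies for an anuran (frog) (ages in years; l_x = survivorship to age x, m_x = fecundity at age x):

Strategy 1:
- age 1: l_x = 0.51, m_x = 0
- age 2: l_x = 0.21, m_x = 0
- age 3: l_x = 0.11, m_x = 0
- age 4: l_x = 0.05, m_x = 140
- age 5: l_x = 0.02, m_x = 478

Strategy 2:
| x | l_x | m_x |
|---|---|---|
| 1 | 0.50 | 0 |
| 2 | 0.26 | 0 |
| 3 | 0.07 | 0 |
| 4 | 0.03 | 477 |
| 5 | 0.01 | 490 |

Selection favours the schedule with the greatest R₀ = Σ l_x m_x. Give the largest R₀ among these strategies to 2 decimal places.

19.21

Strategy 1: R₀ = 0.51×0 + 0.21×0 + 0.11×0 + 0.05×140 + 0.02×478 = 16.5600
Strategy 2: R₀ = 0.50×0 + 0.26×0 + 0.07×0 + 0.03×477 + 0.01×490 = 19.2100
Highest R₀: strategy 2 with 19.2100.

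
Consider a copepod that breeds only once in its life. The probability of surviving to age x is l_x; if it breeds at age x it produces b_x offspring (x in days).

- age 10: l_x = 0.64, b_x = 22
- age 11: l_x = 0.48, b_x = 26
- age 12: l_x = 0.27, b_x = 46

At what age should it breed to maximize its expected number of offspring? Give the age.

10

Expected offspring if breeding at age x = l_x × b_x:
  age 10: 0.64 × 22 = 14.080
  age 11: 0.48 × 26 = 12.480
  age 12: 0.27 × 46 = 12.420
Maximum at age 10 (14.080).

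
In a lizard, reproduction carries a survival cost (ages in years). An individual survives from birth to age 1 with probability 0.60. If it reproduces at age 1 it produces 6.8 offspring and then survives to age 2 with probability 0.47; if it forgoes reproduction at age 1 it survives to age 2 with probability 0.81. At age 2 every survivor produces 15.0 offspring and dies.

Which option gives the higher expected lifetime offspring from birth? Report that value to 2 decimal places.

breed at age 1: R₀ = 0.60 × (6.8 + 0.47 × 15.0) = 0.60 × 13.8500 = 8.3100
delay to age 2: R₀ = 0.60 × (0.81 × 15.0) = 0.60 × 12.1500 = 7.2900
Higher: breed at age 1 (8.3100).

8.31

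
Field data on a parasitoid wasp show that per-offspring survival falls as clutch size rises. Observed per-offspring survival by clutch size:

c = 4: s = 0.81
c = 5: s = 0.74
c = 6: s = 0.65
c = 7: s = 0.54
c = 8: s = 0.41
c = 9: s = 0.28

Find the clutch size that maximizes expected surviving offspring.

6

Expected surviving offspring = c × s(c):
  c=4: 4 × 0.81 = 3.240
  c=5: 5 × 0.74 = 3.700
  c=6: 6 × 0.65 = 3.900
  c=7: 7 × 0.54 = 3.780
  c=8: 8 × 0.41 = 3.280
  c=9: 9 × 0.28 = 2.520
Maximum at c = 6 (3.900 surviving offspring).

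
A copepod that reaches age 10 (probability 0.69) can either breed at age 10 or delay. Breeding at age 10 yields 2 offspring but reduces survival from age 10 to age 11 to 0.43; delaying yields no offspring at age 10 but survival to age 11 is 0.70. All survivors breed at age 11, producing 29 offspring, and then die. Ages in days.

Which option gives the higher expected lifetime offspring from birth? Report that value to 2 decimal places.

14.01

breed at age 10: R₀ = 0.69 × (2 + 0.43 × 29) = 0.69 × 14.4700 = 9.9843
delay to age 11: R₀ = 0.69 × (0.70 × 29) = 0.69 × 20.3000 = 14.0070
Higher: delay to age 11 (14.0070).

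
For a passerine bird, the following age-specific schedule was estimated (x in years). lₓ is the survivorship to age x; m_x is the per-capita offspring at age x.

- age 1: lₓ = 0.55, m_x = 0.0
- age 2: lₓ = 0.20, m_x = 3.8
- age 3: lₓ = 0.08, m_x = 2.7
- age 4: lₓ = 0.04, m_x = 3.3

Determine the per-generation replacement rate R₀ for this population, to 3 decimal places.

1.108

R₀ = Σ lₓ m_x:
  age 1: 0.55 × 0.0 = 0.0000
  age 2: 0.20 × 3.8 = 0.7600
  age 3: 0.08 × 2.7 = 0.2160
  age 4: 0.04 × 3.3 = 0.1320
R₀ = 0.0000 + 0.7600 + 0.2160 + 0.1320 = 1.1080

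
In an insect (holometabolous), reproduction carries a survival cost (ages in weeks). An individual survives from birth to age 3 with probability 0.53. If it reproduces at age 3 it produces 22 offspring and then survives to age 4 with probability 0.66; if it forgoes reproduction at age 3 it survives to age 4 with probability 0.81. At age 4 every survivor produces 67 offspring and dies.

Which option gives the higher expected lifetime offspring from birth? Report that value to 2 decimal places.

breed at age 3: R₀ = 0.53 × (22 + 0.66 × 67) = 0.53 × 66.2200 = 35.0966
delay to age 4: R₀ = 0.53 × (0.81 × 67) = 0.53 × 54.2700 = 28.7631
Higher: breed at age 3 (35.0966).

35.10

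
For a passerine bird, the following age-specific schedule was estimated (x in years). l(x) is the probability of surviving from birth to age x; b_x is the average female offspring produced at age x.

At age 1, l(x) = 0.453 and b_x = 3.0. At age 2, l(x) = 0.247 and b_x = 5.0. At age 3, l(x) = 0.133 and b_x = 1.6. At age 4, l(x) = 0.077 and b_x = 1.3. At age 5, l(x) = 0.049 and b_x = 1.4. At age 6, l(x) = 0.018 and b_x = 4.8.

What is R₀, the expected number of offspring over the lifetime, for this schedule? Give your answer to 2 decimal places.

R₀ = Σ l(x) b_x:
  age 1: 0.453 × 3.0 = 1.3590
  age 2: 0.247 × 5.0 = 1.2350
  age 3: 0.133 × 1.6 = 0.2128
  age 4: 0.077 × 1.3 = 0.1001
  age 5: 0.049 × 1.4 = 0.0686
  age 6: 0.018 × 4.8 = 0.0864
R₀ = 1.3590 + 1.2350 + 0.2128 + 0.1001 + 0.0686 + 0.0864 = 3.0619

3.06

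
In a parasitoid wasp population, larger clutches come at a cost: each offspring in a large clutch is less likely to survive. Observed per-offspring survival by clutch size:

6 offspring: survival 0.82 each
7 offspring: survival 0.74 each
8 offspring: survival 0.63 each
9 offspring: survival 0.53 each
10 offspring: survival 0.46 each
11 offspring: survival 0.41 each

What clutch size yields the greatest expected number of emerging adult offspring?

Expected emerging adult offspring = c × s(c):
  c=6: 6 × 0.82 = 4.920
  c=7: 7 × 0.74 = 5.180
  c=8: 8 × 0.63 = 5.040
  c=9: 9 × 0.53 = 4.770
  c=10: 10 × 0.46 = 4.600
  c=11: 11 × 0.41 = 4.510
Maximum at c = 7 (5.180 emerging adult offspring).

7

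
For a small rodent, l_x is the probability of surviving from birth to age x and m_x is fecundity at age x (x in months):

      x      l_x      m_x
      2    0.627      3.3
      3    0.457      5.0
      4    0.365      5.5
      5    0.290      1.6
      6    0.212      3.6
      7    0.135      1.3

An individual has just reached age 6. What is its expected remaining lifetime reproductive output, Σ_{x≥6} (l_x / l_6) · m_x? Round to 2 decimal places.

4.43

l_6 = 0.212. Conditional survival from age 6 to x is l_x / l_6.
  x=6: (0.212/0.212) × 3.6 = 3.6000
  x=7: (0.135/0.212) × 1.3 = 0.8278
Sum = 3.6000 + 0.8278 = 4.4278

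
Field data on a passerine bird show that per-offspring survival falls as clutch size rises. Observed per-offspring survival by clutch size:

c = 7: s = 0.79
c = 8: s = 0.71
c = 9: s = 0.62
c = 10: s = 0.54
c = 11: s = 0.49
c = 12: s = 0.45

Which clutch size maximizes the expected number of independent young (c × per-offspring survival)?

Expected independent young = c × s(c):
  c=7: 7 × 0.79 = 5.530
  c=8: 8 × 0.71 = 5.680
  c=9: 9 × 0.62 = 5.580
  c=10: 10 × 0.54 = 5.400
  c=11: 11 × 0.49 = 5.390
  c=12: 12 × 0.45 = 5.400
Maximum at c = 8 (5.680 independent young).

8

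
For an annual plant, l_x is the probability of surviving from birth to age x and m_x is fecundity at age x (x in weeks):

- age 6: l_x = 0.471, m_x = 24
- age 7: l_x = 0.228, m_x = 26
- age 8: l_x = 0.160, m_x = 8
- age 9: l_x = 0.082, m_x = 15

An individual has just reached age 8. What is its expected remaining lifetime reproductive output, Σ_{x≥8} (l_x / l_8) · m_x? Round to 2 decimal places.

l_8 = 0.160. Conditional survival from age 8 to x is l_x / l_8.
  x=8: (0.160/0.160) × 8 = 8.0000
  x=9: (0.082/0.160) × 15 = 7.6875
Sum = 8.0000 + 7.6875 = 15.6875

15.69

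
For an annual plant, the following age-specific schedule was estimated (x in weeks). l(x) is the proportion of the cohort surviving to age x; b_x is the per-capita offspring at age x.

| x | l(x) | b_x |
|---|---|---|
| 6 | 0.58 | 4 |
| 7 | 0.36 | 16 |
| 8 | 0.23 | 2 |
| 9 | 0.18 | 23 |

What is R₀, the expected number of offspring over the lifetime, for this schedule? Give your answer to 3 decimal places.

R₀ = Σ l(x) b_x:
  age 6: 0.58 × 4 = 2.3200
  age 7: 0.36 × 16 = 5.7600
  age 8: 0.23 × 2 = 0.4600
  age 9: 0.18 × 23 = 4.1400
R₀ = 2.3200 + 5.7600 + 0.4600 + 4.1400 = 12.6800

12.680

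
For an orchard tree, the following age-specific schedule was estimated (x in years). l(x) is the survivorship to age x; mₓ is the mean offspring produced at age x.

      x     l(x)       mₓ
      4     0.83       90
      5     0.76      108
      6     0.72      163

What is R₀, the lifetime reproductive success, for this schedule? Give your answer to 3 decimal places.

274.140

R₀ = Σ l(x) mₓ:
  age 4: 0.83 × 90 = 74.7000
  age 5: 0.76 × 108 = 82.0800
  age 6: 0.72 × 163 = 117.3600
R₀ = 74.7000 + 82.0800 + 117.3600 = 274.1400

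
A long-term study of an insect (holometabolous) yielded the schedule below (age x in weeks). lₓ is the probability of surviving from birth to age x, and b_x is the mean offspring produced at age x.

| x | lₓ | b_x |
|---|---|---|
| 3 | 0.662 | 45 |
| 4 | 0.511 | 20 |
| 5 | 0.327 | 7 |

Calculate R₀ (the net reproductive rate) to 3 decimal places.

42.299

R₀ = Σ lₓ b_x:
  age 3: 0.662 × 45 = 29.7900
  age 4: 0.511 × 20 = 10.2200
  age 5: 0.327 × 7 = 2.2890
R₀ = 29.7900 + 10.2200 + 2.2890 = 42.2990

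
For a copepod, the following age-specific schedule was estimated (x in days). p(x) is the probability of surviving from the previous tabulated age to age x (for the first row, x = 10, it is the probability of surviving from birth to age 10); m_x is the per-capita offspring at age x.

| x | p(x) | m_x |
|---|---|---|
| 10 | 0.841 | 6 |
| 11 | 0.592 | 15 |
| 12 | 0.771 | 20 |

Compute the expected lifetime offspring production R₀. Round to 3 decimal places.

Survivorship from birth: l_x = p_10·p_11·…·p_x.
  l_10 = 0.84100
  l_11 = 0.49787
  l_12 = 0.38386
R₀ = Σ l_x m_x:
  age 10: 0.84100 × 6 = 5.0460
  age 11: 0.49787 × 15 = 7.4680
  age 12: 0.38386 × 20 = 7.6772
R₀ = 5.0460 + 7.4680 + 7.6772 = 20.1912

20.191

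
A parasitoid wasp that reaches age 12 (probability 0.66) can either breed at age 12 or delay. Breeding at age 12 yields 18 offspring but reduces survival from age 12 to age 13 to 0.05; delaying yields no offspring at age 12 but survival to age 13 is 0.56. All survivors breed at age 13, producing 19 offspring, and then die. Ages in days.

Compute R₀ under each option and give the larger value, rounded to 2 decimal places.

12.51

breed at age 12: R₀ = 0.66 × (18 + 0.05 × 19) = 0.66 × 18.9500 = 12.5070
delay to age 13: R₀ = 0.66 × (0.56 × 19) = 0.66 × 10.6400 = 7.0224
Higher: breed at age 12 (12.5070).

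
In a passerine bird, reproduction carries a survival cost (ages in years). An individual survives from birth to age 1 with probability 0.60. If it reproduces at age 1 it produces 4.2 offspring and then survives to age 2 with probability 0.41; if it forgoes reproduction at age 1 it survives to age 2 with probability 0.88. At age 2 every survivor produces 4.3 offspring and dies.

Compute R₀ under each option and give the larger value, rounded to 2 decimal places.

breed at age 1: R₀ = 0.60 × (4.2 + 0.41 × 4.3) = 0.60 × 5.9630 = 3.5778
delay to age 2: R₀ = 0.60 × (0.88 × 4.3) = 0.60 × 3.7840 = 2.2704
Higher: breed at age 1 (3.5778).

3.58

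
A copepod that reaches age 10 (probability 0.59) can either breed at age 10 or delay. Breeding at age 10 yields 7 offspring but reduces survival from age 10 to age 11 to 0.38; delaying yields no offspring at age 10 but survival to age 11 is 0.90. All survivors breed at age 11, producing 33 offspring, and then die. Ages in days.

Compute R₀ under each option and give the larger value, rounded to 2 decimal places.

breed at age 10: R₀ = 0.59 × (7 + 0.38 × 33) = 0.59 × 19.5400 = 11.5286
delay to age 11: R₀ = 0.59 × (0.90 × 33) = 0.59 × 29.7000 = 17.5230
Higher: delay to age 11 (17.5230).

17.52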